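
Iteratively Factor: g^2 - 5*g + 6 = (g - 2)*(g - 3)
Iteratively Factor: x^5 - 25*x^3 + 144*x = (x)*(x^4 - 25*x^2 + 144) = x*(x + 4)*(x^3 - 4*x^2 - 9*x + 36) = x*(x - 4)*(x + 4)*(x^2 - 9) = x*(x - 4)*(x - 3)*(x + 4)*(x + 3)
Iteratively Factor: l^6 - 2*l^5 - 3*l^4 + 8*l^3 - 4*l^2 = (l - 2)*(l^5 - 3*l^3 + 2*l^2) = (l - 2)*(l + 2)*(l^4 - 2*l^3 + l^2) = l*(l - 2)*(l + 2)*(l^3 - 2*l^2 + l) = l*(l - 2)*(l - 1)*(l + 2)*(l^2 - l) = l^2*(l - 2)*(l - 1)*(l + 2)*(l - 1)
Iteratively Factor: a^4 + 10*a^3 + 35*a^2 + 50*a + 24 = (a + 1)*(a^3 + 9*a^2 + 26*a + 24) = (a + 1)*(a + 3)*(a^2 + 6*a + 8) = (a + 1)*(a + 3)*(a + 4)*(a + 2)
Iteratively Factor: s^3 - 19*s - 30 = (s + 2)*(s^2 - 2*s - 15) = (s - 5)*(s + 2)*(s + 3)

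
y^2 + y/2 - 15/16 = (y - 3/4)*(y + 5/4)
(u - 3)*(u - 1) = u^2 - 4*u + 3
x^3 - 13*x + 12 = (x - 3)*(x - 1)*(x + 4)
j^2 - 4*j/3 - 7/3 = (j - 7/3)*(j + 1)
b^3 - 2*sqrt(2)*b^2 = b^2*(b - 2*sqrt(2))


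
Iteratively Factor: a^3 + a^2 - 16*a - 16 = (a + 4)*(a^2 - 3*a - 4) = (a - 4)*(a + 4)*(a + 1)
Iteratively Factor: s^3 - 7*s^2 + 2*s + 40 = (s + 2)*(s^2 - 9*s + 20) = (s - 4)*(s + 2)*(s - 5)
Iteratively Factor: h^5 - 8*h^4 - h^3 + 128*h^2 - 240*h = (h - 4)*(h^4 - 4*h^3 - 17*h^2 + 60*h) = (h - 4)*(h + 4)*(h^3 - 8*h^2 + 15*h) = (h - 4)*(h - 3)*(h + 4)*(h^2 - 5*h) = (h - 5)*(h - 4)*(h - 3)*(h + 4)*(h)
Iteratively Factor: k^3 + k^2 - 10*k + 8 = (k - 2)*(k^2 + 3*k - 4) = (k - 2)*(k - 1)*(k + 4)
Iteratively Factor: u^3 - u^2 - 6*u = (u - 3)*(u^2 + 2*u) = u*(u - 3)*(u + 2)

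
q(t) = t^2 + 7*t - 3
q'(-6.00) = -5.00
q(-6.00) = -9.00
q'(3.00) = 13.00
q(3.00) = 27.00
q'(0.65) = 8.30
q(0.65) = 1.97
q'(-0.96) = 5.08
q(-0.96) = -8.80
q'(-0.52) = 5.96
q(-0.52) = -6.37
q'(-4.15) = -1.30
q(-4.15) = -14.83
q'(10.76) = 28.52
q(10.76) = 188.10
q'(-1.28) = 4.44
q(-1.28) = -10.32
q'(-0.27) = 6.46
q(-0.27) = -4.82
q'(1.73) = 10.46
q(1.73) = 12.10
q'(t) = 2*t + 7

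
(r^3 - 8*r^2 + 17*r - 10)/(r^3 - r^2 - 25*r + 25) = (r - 2)/(r + 5)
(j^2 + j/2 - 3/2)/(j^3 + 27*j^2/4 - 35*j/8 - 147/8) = 4*(j - 1)/(4*j^2 + 21*j - 49)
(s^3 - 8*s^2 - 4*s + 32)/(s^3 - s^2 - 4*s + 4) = (s - 8)/(s - 1)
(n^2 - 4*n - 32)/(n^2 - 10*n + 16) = (n + 4)/(n - 2)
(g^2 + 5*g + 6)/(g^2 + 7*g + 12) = (g + 2)/(g + 4)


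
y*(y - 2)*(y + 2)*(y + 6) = y^4 + 6*y^3 - 4*y^2 - 24*y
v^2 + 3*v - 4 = (v - 1)*(v + 4)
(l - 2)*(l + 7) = l^2 + 5*l - 14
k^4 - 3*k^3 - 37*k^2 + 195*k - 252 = (k - 4)*(k - 3)^2*(k + 7)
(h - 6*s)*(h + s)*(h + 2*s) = h^3 - 3*h^2*s - 16*h*s^2 - 12*s^3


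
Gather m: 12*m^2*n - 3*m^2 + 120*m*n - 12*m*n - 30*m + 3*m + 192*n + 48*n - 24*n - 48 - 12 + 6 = m^2*(12*n - 3) + m*(108*n - 27) + 216*n - 54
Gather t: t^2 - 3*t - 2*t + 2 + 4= t^2 - 5*t + 6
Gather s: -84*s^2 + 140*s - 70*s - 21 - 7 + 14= -84*s^2 + 70*s - 14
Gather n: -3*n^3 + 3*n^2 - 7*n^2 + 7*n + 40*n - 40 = -3*n^3 - 4*n^2 + 47*n - 40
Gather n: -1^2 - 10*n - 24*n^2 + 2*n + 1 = -24*n^2 - 8*n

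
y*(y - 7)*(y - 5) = y^3 - 12*y^2 + 35*y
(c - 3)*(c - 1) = c^2 - 4*c + 3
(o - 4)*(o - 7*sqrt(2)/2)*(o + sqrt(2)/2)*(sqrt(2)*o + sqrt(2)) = sqrt(2)*o^4 - 6*o^3 - 3*sqrt(2)*o^3 - 15*sqrt(2)*o^2/2 + 18*o^2 + 21*sqrt(2)*o/2 + 24*o + 14*sqrt(2)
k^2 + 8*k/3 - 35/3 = (k - 7/3)*(k + 5)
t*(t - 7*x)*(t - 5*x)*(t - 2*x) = t^4 - 14*t^3*x + 59*t^2*x^2 - 70*t*x^3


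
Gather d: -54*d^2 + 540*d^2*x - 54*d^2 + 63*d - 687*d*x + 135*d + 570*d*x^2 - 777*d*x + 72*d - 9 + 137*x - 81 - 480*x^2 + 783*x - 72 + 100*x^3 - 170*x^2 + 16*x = d^2*(540*x - 108) + d*(570*x^2 - 1464*x + 270) + 100*x^3 - 650*x^2 + 936*x - 162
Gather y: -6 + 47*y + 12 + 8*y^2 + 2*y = 8*y^2 + 49*y + 6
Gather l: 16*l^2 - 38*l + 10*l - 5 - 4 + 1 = 16*l^2 - 28*l - 8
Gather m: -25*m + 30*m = 5*m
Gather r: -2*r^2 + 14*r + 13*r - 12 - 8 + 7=-2*r^2 + 27*r - 13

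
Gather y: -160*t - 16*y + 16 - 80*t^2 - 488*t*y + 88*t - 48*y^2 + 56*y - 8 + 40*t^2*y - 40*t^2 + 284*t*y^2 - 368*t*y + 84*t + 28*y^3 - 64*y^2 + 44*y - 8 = -120*t^2 + 12*t + 28*y^3 + y^2*(284*t - 112) + y*(40*t^2 - 856*t + 84)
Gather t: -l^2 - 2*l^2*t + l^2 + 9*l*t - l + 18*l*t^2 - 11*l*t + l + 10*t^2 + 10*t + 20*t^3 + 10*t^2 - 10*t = 20*t^3 + t^2*(18*l + 20) + t*(-2*l^2 - 2*l)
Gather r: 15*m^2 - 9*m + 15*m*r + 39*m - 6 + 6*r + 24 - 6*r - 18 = 15*m^2 + 15*m*r + 30*m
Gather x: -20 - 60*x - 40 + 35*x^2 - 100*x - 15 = 35*x^2 - 160*x - 75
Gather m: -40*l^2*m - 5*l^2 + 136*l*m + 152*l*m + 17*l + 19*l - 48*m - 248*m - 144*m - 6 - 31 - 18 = -5*l^2 + 36*l + m*(-40*l^2 + 288*l - 440) - 55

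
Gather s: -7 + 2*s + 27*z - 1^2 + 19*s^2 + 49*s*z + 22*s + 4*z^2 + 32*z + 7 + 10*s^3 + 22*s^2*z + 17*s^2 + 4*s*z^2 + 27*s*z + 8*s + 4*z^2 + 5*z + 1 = 10*s^3 + s^2*(22*z + 36) + s*(4*z^2 + 76*z + 32) + 8*z^2 + 64*z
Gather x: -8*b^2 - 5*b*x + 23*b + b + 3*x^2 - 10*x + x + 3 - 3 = -8*b^2 + 24*b + 3*x^2 + x*(-5*b - 9)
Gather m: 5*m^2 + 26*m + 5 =5*m^2 + 26*m + 5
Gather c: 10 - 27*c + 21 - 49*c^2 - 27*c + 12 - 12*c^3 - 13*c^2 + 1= -12*c^3 - 62*c^2 - 54*c + 44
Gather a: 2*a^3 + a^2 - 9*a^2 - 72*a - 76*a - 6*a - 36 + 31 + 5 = 2*a^3 - 8*a^2 - 154*a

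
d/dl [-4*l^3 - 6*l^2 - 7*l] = -12*l^2 - 12*l - 7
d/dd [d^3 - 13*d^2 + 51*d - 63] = 3*d^2 - 26*d + 51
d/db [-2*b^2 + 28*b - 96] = 28 - 4*b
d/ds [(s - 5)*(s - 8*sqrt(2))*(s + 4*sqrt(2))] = 3*s^2 - 8*sqrt(2)*s - 10*s - 64 + 20*sqrt(2)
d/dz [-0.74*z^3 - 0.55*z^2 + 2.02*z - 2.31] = -2.22*z^2 - 1.1*z + 2.02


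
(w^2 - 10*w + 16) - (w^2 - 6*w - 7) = 23 - 4*w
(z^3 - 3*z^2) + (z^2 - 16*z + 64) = z^3 - 2*z^2 - 16*z + 64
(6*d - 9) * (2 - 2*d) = -12*d^2 + 30*d - 18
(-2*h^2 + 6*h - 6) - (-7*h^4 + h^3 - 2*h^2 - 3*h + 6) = 7*h^4 - h^3 + 9*h - 12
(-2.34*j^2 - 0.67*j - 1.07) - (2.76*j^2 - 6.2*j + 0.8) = -5.1*j^2 + 5.53*j - 1.87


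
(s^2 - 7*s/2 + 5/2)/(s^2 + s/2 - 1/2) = (2*s^2 - 7*s + 5)/(2*s^2 + s - 1)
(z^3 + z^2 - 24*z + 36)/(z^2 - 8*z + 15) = (z^2 + 4*z - 12)/(z - 5)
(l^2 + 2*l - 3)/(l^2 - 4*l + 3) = (l + 3)/(l - 3)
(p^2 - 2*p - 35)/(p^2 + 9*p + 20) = (p - 7)/(p + 4)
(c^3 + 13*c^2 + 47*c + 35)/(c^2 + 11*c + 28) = (c^2 + 6*c + 5)/(c + 4)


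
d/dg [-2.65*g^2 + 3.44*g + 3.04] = 3.44 - 5.3*g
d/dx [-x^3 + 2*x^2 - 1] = x*(4 - 3*x)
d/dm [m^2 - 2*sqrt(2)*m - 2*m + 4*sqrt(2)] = 2*m - 2*sqrt(2) - 2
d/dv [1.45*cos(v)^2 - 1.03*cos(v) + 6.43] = (1.03 - 2.9*cos(v))*sin(v)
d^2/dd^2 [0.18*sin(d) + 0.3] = -0.18*sin(d)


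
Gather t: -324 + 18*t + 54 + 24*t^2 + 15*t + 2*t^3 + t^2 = 2*t^3 + 25*t^2 + 33*t - 270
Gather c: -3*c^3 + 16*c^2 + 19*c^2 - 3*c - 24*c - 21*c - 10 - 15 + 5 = -3*c^3 + 35*c^2 - 48*c - 20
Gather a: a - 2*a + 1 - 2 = -a - 1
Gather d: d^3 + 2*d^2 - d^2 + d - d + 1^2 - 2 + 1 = d^3 + d^2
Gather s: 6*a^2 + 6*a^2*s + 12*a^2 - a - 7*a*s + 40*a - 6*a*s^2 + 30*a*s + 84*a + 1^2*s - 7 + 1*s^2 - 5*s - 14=18*a^2 + 123*a + s^2*(1 - 6*a) + s*(6*a^2 + 23*a - 4) - 21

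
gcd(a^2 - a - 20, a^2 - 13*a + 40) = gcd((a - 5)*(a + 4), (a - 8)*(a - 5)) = a - 5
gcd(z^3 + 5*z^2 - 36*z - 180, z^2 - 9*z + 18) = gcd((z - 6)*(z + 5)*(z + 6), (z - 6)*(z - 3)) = z - 6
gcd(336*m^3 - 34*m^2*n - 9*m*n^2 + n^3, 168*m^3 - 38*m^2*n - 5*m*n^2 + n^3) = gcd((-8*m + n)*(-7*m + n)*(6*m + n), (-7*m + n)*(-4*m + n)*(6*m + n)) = 42*m^2 + m*n - n^2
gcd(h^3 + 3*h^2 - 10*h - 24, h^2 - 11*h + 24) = h - 3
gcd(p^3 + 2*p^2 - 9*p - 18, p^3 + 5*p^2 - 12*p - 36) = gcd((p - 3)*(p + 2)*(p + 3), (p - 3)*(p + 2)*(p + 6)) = p^2 - p - 6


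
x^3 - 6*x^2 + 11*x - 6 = (x - 3)*(x - 2)*(x - 1)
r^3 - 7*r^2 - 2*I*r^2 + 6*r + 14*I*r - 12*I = (r - 6)*(r - 1)*(r - 2*I)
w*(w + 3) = w^2 + 3*w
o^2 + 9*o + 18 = (o + 3)*(o + 6)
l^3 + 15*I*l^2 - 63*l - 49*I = (l + I)*(l + 7*I)^2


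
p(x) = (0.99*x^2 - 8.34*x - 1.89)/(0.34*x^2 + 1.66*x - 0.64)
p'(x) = (-0.68*x - 1.66)*(0.99*x^2 - 8.34*x - 1.89)/(0.34*x^2 + 1.66*x - 0.64)^2 + (1.98*x - 8.34)/(0.34*x^2 + 1.66*x - 0.64) = (4.479*x^2 + 0.0179999999999989*x + 8.475)/(0.1156*x^4 + 1.1288*x^3 + 2.3204*x^2 - 2.1248*x + 0.4096)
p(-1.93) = -6.94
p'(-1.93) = 3.78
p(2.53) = -2.90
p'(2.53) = 1.13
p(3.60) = -1.96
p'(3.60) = 0.70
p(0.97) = -7.01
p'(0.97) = 7.63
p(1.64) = -4.31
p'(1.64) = 2.29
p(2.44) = -3.01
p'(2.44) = 1.19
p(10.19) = 0.31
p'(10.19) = 0.18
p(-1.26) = -4.65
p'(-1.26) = 3.24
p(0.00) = 2.95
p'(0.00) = 20.69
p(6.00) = -0.76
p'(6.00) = 0.37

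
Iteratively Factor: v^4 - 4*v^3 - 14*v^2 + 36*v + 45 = (v + 1)*(v^3 - 5*v^2 - 9*v + 45) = (v - 5)*(v + 1)*(v^2 - 9) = (v - 5)*(v + 1)*(v + 3)*(v - 3)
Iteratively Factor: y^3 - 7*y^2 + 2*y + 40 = (y + 2)*(y^2 - 9*y + 20) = (y - 4)*(y + 2)*(y - 5)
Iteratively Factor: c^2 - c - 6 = (c - 3)*(c + 2)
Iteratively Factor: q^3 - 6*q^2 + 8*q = (q)*(q^2 - 6*q + 8) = q*(q - 2)*(q - 4)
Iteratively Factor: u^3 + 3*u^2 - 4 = (u + 2)*(u^2 + u - 2) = (u + 2)^2*(u - 1)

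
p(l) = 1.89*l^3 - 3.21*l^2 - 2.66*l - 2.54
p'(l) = 5.67*l^2 - 6.42*l - 2.66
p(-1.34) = -9.29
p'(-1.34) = 16.12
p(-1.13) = -6.36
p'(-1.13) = 11.83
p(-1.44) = -11.01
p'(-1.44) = 18.34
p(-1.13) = -6.36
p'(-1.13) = 11.83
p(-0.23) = -2.12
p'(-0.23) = -0.88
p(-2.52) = -46.47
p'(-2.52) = 49.53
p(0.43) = -4.13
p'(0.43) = -4.37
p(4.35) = 80.72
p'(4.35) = 76.70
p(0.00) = -2.54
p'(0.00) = -2.66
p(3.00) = 11.62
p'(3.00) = 29.11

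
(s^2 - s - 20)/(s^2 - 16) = (s - 5)/(s - 4)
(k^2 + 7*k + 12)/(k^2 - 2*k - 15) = (k + 4)/(k - 5)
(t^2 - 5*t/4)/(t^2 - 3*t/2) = (4*t - 5)/(2*(2*t - 3))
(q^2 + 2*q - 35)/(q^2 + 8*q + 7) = (q - 5)/(q + 1)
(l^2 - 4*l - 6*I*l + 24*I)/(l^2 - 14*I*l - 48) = (l - 4)/(l - 8*I)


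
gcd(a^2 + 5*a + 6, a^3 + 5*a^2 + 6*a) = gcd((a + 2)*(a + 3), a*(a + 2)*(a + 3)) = a^2 + 5*a + 6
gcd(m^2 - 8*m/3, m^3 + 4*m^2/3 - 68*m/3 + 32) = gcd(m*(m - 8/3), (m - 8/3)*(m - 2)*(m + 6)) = m - 8/3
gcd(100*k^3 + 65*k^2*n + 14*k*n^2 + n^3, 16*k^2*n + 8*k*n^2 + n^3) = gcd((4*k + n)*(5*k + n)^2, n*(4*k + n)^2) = 4*k + n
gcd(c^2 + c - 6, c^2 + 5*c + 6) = c + 3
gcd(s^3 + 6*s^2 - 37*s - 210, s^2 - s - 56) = s + 7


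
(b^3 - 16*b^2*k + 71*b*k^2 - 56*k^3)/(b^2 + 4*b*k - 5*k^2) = (b^2 - 15*b*k + 56*k^2)/(b + 5*k)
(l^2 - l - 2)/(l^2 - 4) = (l + 1)/(l + 2)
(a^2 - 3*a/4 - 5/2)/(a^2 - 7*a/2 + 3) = (4*a + 5)/(2*(2*a - 3))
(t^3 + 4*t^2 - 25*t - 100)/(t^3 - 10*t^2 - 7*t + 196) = (t^2 - 25)/(t^2 - 14*t + 49)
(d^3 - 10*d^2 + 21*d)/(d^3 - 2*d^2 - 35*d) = (d - 3)/(d + 5)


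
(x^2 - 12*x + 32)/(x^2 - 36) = (x^2 - 12*x + 32)/(x^2 - 36)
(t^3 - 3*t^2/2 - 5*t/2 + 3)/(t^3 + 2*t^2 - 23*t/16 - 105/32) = 16*(t^2 - 3*t + 2)/(16*t^2 + 8*t - 35)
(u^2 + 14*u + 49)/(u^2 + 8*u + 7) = (u + 7)/(u + 1)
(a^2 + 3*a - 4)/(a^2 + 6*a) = (a^2 + 3*a - 4)/(a*(a + 6))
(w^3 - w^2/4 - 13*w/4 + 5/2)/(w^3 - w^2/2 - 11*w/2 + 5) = (4*w^2 + 3*w - 10)/(2*(2*w^2 + w - 10))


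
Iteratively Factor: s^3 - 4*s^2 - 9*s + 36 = (s + 3)*(s^2 - 7*s + 12) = (s - 3)*(s + 3)*(s - 4)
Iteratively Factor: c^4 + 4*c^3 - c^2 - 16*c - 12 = (c + 1)*(c^3 + 3*c^2 - 4*c - 12) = (c - 2)*(c + 1)*(c^2 + 5*c + 6) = (c - 2)*(c + 1)*(c + 2)*(c + 3)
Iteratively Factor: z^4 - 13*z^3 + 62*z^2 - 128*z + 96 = (z - 4)*(z^3 - 9*z^2 + 26*z - 24) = (z - 4)*(z - 2)*(z^2 - 7*z + 12) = (z - 4)^2*(z - 2)*(z - 3)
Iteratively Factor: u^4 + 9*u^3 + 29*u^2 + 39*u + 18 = (u + 3)*(u^3 + 6*u^2 + 11*u + 6) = (u + 3)^2*(u^2 + 3*u + 2) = (u + 1)*(u + 3)^2*(u + 2)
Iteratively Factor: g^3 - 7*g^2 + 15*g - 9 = (g - 1)*(g^2 - 6*g + 9) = (g - 3)*(g - 1)*(g - 3)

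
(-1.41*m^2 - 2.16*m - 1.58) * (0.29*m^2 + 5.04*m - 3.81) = -0.4089*m^4 - 7.7328*m^3 - 5.9725*m^2 + 0.266400000000001*m + 6.0198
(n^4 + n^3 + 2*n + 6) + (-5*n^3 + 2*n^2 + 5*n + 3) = n^4 - 4*n^3 + 2*n^2 + 7*n + 9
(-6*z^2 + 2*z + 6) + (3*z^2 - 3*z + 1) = -3*z^2 - z + 7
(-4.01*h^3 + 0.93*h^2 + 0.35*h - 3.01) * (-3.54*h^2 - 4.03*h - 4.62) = 14.1954*h^5 + 12.8681*h^4 + 13.5393*h^3 + 4.9483*h^2 + 10.5133*h + 13.9062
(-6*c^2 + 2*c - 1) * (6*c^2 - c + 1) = -36*c^4 + 18*c^3 - 14*c^2 + 3*c - 1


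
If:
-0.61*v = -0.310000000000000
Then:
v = 0.51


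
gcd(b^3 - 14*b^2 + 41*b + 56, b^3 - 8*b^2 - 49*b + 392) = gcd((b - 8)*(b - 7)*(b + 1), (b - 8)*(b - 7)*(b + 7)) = b^2 - 15*b + 56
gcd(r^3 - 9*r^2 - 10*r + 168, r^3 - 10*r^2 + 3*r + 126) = r^2 - 13*r + 42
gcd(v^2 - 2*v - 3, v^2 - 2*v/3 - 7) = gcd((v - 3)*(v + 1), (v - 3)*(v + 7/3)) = v - 3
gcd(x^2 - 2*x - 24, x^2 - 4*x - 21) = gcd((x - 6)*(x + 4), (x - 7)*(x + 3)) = 1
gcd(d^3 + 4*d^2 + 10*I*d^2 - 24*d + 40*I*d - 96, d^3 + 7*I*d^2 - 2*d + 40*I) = d + 4*I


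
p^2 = p^2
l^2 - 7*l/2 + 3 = (l - 2)*(l - 3/2)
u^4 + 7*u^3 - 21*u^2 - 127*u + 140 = (u - 4)*(u - 1)*(u + 5)*(u + 7)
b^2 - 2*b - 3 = (b - 3)*(b + 1)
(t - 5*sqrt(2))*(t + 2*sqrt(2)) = t^2 - 3*sqrt(2)*t - 20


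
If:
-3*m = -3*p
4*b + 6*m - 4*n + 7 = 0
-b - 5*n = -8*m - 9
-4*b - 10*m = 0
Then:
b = 5/124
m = -1/62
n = 219/124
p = -1/62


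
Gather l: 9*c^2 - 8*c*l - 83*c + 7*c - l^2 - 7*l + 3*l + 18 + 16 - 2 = 9*c^2 - 76*c - l^2 + l*(-8*c - 4) + 32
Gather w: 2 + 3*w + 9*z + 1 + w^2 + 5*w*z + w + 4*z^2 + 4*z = w^2 + w*(5*z + 4) + 4*z^2 + 13*z + 3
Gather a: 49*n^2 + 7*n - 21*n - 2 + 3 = 49*n^2 - 14*n + 1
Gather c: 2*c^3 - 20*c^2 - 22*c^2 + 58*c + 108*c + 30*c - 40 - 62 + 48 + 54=2*c^3 - 42*c^2 + 196*c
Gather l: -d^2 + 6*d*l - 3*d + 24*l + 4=-d^2 - 3*d + l*(6*d + 24) + 4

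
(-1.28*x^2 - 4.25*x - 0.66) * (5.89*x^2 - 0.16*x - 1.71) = -7.5392*x^4 - 24.8277*x^3 - 1.0186*x^2 + 7.3731*x + 1.1286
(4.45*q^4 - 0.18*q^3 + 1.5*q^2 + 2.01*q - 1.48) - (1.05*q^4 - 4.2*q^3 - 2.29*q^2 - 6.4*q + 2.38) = 3.4*q^4 + 4.02*q^3 + 3.79*q^2 + 8.41*q - 3.86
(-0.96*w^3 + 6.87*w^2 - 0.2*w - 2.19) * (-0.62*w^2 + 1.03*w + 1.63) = 0.5952*w^5 - 5.2482*w^4 + 5.6353*w^3 + 12.3499*w^2 - 2.5817*w - 3.5697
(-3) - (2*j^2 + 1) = -2*j^2 - 4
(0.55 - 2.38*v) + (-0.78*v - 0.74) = -3.16*v - 0.19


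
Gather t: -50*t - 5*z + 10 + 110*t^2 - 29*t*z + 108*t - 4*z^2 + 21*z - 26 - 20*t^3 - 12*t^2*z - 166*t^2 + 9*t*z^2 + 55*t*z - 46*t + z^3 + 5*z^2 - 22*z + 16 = -20*t^3 + t^2*(-12*z - 56) + t*(9*z^2 + 26*z + 12) + z^3 + z^2 - 6*z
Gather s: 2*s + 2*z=2*s + 2*z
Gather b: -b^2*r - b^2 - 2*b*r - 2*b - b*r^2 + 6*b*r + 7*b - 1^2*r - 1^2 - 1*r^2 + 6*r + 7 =b^2*(-r - 1) + b*(-r^2 + 4*r + 5) - r^2 + 5*r + 6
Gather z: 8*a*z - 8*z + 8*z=8*a*z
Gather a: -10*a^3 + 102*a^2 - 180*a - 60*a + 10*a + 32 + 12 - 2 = -10*a^3 + 102*a^2 - 230*a + 42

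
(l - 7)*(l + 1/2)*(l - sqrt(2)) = l^3 - 13*l^2/2 - sqrt(2)*l^2 - 7*l/2 + 13*sqrt(2)*l/2 + 7*sqrt(2)/2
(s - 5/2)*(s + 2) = s^2 - s/2 - 5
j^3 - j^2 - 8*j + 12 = (j - 2)^2*(j + 3)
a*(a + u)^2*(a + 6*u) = a^4 + 8*a^3*u + 13*a^2*u^2 + 6*a*u^3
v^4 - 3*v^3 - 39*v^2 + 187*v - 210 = (v - 5)*(v - 3)*(v - 2)*(v + 7)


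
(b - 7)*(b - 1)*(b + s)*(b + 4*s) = b^4 + 5*b^3*s - 8*b^3 + 4*b^2*s^2 - 40*b^2*s + 7*b^2 - 32*b*s^2 + 35*b*s + 28*s^2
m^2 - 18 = (m - 3*sqrt(2))*(m + 3*sqrt(2))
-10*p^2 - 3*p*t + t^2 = (-5*p + t)*(2*p + t)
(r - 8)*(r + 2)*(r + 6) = r^3 - 52*r - 96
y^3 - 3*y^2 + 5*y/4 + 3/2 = (y - 2)*(y - 3/2)*(y + 1/2)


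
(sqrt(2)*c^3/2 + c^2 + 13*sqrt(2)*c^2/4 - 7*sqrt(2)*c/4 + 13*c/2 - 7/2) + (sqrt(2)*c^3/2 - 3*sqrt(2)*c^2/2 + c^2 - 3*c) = sqrt(2)*c^3 + 2*c^2 + 7*sqrt(2)*c^2/4 - 7*sqrt(2)*c/4 + 7*c/2 - 7/2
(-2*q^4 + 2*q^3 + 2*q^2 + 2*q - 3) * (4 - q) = 2*q^5 - 10*q^4 + 6*q^3 + 6*q^2 + 11*q - 12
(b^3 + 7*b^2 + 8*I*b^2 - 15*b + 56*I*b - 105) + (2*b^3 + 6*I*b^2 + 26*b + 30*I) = 3*b^3 + 7*b^2 + 14*I*b^2 + 11*b + 56*I*b - 105 + 30*I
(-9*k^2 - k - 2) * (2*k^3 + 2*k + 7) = -18*k^5 - 2*k^4 - 22*k^3 - 65*k^2 - 11*k - 14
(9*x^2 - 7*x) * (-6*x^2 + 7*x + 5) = -54*x^4 + 105*x^3 - 4*x^2 - 35*x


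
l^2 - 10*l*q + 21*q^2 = (l - 7*q)*(l - 3*q)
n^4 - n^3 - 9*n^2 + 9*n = n*(n - 3)*(n - 1)*(n + 3)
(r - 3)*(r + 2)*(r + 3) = r^3 + 2*r^2 - 9*r - 18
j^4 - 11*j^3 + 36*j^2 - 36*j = j*(j - 6)*(j - 3)*(j - 2)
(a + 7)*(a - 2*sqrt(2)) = a^2 - 2*sqrt(2)*a + 7*a - 14*sqrt(2)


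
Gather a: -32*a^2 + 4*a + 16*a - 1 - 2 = -32*a^2 + 20*a - 3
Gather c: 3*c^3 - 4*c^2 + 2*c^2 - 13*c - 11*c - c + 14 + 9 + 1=3*c^3 - 2*c^2 - 25*c + 24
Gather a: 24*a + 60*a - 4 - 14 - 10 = 84*a - 28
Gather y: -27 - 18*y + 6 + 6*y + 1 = -12*y - 20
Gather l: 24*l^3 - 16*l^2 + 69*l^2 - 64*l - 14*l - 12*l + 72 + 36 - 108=24*l^3 + 53*l^2 - 90*l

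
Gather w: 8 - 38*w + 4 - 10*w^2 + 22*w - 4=-10*w^2 - 16*w + 8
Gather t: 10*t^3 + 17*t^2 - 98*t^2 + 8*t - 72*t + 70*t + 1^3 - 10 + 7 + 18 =10*t^3 - 81*t^2 + 6*t + 16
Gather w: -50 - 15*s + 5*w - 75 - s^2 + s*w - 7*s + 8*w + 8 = -s^2 - 22*s + w*(s + 13) - 117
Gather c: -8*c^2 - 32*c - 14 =-8*c^2 - 32*c - 14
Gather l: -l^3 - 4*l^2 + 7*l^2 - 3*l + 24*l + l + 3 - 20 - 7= -l^3 + 3*l^2 + 22*l - 24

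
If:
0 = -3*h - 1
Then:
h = -1/3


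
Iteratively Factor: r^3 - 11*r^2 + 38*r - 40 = (r - 5)*(r^2 - 6*r + 8) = (r - 5)*(r - 2)*(r - 4)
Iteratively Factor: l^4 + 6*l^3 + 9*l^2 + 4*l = (l)*(l^3 + 6*l^2 + 9*l + 4) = l*(l + 1)*(l^2 + 5*l + 4) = l*(l + 1)^2*(l + 4)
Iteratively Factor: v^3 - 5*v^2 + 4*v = (v)*(v^2 - 5*v + 4) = v*(v - 4)*(v - 1)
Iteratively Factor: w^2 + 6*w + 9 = (w + 3)*(w + 3)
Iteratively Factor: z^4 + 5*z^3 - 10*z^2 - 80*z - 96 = (z + 3)*(z^3 + 2*z^2 - 16*z - 32) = (z - 4)*(z + 3)*(z^2 + 6*z + 8) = (z - 4)*(z + 2)*(z + 3)*(z + 4)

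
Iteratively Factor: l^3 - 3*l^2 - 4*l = (l + 1)*(l^2 - 4*l) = l*(l + 1)*(l - 4)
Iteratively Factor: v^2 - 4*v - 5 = (v + 1)*(v - 5)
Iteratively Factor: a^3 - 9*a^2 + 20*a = (a - 5)*(a^2 - 4*a) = a*(a - 5)*(a - 4)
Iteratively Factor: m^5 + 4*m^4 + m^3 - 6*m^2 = (m)*(m^4 + 4*m^3 + m^2 - 6*m) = m^2*(m^3 + 4*m^2 + m - 6) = m^2*(m + 2)*(m^2 + 2*m - 3) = m^2*(m - 1)*(m + 2)*(m + 3)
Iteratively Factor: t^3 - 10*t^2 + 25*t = (t - 5)*(t^2 - 5*t) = (t - 5)^2*(t)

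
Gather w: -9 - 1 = -10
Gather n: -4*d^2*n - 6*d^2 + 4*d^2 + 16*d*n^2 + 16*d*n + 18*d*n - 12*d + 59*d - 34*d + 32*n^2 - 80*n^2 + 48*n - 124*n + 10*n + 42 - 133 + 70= -2*d^2 + 13*d + n^2*(16*d - 48) + n*(-4*d^2 + 34*d - 66) - 21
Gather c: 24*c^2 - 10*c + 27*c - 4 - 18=24*c^2 + 17*c - 22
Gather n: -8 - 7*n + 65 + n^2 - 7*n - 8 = n^2 - 14*n + 49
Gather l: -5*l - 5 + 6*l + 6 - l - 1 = 0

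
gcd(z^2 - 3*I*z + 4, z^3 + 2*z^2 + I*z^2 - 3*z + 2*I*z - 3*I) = z + I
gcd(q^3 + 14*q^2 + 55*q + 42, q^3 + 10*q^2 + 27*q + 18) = q^2 + 7*q + 6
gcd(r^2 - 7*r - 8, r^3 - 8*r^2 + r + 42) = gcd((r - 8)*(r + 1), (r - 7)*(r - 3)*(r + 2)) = 1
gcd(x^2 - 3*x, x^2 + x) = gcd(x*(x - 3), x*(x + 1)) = x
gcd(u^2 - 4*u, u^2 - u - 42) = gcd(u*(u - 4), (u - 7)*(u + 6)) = 1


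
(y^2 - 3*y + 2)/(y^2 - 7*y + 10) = (y - 1)/(y - 5)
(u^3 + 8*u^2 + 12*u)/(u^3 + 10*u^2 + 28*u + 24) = u/(u + 2)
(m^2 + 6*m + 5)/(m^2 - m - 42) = (m^2 + 6*m + 5)/(m^2 - m - 42)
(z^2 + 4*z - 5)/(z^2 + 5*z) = (z - 1)/z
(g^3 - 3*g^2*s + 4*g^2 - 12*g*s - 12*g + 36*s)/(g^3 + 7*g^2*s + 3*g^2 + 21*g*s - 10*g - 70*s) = (g^2 - 3*g*s + 6*g - 18*s)/(g^2 + 7*g*s + 5*g + 35*s)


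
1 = 1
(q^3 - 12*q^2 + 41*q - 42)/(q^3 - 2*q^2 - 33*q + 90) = (q^2 - 9*q + 14)/(q^2 + q - 30)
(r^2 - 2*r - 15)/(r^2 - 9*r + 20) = (r + 3)/(r - 4)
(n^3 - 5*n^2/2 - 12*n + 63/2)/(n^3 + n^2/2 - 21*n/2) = (n - 3)/n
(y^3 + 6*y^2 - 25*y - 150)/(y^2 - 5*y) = y + 11 + 30/y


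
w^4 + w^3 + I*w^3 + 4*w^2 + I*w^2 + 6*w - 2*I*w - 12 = (w - 1)*(w + 2)*(w - 2*I)*(w + 3*I)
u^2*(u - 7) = u^3 - 7*u^2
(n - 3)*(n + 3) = n^2 - 9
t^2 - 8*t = t*(t - 8)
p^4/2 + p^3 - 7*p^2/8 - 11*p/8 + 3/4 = (p/2 + 1)*(p - 1)*(p - 1/2)*(p + 3/2)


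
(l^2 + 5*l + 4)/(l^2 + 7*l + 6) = (l + 4)/(l + 6)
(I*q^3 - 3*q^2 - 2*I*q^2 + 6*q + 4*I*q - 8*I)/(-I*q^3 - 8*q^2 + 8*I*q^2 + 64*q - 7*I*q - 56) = (-q^3 + q^2*(2 - 3*I) + q*(-4 + 6*I) + 8)/(q^3 + q^2*(-8 - 8*I) + q*(7 + 64*I) - 56*I)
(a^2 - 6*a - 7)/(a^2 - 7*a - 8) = (a - 7)/(a - 8)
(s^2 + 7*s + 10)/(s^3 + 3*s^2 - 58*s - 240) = (s + 2)/(s^2 - 2*s - 48)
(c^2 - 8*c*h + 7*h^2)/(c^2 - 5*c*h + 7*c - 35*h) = (c^2 - 8*c*h + 7*h^2)/(c^2 - 5*c*h + 7*c - 35*h)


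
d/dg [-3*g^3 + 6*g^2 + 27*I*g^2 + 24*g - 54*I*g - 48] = -9*g^2 + g*(12 + 54*I) + 24 - 54*I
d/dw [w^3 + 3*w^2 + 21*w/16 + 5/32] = 3*w^2 + 6*w + 21/16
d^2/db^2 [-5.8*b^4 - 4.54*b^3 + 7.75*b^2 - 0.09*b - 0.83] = -69.6*b^2 - 27.24*b + 15.5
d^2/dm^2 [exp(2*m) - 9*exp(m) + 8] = (4*exp(m) - 9)*exp(m)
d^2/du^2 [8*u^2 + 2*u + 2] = 16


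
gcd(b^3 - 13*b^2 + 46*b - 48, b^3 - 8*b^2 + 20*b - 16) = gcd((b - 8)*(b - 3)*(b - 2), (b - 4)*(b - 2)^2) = b - 2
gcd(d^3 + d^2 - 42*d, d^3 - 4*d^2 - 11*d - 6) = d - 6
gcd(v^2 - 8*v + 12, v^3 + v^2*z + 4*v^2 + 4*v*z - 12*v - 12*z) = v - 2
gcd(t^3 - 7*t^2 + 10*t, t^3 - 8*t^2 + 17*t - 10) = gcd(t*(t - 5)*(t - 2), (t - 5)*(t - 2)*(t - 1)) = t^2 - 7*t + 10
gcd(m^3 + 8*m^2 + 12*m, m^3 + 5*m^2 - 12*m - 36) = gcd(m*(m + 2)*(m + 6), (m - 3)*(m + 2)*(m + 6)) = m^2 + 8*m + 12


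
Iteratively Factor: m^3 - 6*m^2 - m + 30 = (m - 3)*(m^2 - 3*m - 10) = (m - 5)*(m - 3)*(m + 2)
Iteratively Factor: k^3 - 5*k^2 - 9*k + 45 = (k + 3)*(k^2 - 8*k + 15) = (k - 5)*(k + 3)*(k - 3)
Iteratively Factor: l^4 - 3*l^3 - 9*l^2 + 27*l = (l - 3)*(l^3 - 9*l) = (l - 3)^2*(l^2 + 3*l) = l*(l - 3)^2*(l + 3)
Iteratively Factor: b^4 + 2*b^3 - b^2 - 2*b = (b)*(b^3 + 2*b^2 - b - 2) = b*(b + 2)*(b^2 - 1) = b*(b + 1)*(b + 2)*(b - 1)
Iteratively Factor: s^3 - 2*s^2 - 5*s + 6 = (s - 1)*(s^2 - s - 6) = (s - 3)*(s - 1)*(s + 2)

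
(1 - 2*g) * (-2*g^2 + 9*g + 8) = 4*g^3 - 20*g^2 - 7*g + 8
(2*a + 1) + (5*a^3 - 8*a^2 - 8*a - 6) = 5*a^3 - 8*a^2 - 6*a - 5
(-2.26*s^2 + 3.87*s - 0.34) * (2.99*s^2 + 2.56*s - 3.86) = -6.7574*s^4 + 5.7857*s^3 + 17.6142*s^2 - 15.8086*s + 1.3124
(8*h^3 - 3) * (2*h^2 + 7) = 16*h^5 + 56*h^3 - 6*h^2 - 21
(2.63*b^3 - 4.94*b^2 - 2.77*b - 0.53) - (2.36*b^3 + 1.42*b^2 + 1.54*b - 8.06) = 0.27*b^3 - 6.36*b^2 - 4.31*b + 7.53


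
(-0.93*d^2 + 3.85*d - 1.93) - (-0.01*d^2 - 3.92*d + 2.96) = -0.92*d^2 + 7.77*d - 4.89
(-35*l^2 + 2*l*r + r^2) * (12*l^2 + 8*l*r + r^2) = -420*l^4 - 256*l^3*r - 7*l^2*r^2 + 10*l*r^3 + r^4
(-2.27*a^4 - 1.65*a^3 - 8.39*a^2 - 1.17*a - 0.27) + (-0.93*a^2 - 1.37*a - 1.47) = -2.27*a^4 - 1.65*a^3 - 9.32*a^2 - 2.54*a - 1.74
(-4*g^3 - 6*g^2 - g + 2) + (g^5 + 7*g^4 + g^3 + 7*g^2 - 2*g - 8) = g^5 + 7*g^4 - 3*g^3 + g^2 - 3*g - 6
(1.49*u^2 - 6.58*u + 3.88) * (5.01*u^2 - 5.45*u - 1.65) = 7.4649*u^4 - 41.0863*u^3 + 52.8413*u^2 - 10.289*u - 6.402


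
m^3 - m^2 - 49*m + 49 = (m - 7)*(m - 1)*(m + 7)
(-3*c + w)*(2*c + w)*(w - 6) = -6*c^2*w + 36*c^2 - c*w^2 + 6*c*w + w^3 - 6*w^2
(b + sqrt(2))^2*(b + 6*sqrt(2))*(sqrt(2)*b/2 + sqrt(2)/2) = sqrt(2)*b^4/2 + sqrt(2)*b^3/2 + 8*b^3 + 8*b^2 + 13*sqrt(2)*b^2 + 12*b + 13*sqrt(2)*b + 12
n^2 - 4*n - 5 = (n - 5)*(n + 1)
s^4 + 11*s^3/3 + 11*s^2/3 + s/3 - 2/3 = (s - 1/3)*(s + 1)^2*(s + 2)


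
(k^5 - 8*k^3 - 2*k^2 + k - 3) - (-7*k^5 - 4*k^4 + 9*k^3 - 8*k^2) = 8*k^5 + 4*k^4 - 17*k^3 + 6*k^2 + k - 3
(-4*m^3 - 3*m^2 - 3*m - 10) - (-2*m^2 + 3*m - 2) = -4*m^3 - m^2 - 6*m - 8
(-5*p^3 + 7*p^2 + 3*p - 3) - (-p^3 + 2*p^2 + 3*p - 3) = -4*p^3 + 5*p^2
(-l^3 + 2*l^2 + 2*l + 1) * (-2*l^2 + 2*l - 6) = 2*l^5 - 6*l^4 + 6*l^3 - 10*l^2 - 10*l - 6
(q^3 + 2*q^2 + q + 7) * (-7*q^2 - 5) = -7*q^5 - 14*q^4 - 12*q^3 - 59*q^2 - 5*q - 35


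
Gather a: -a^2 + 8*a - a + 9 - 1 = -a^2 + 7*a + 8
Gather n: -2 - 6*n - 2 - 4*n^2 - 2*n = -4*n^2 - 8*n - 4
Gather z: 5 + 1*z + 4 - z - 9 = 0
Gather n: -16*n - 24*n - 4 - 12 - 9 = -40*n - 25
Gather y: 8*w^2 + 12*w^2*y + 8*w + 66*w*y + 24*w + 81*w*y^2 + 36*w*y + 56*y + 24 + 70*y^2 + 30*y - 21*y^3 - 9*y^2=8*w^2 + 32*w - 21*y^3 + y^2*(81*w + 61) + y*(12*w^2 + 102*w + 86) + 24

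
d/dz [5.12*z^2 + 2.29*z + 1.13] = 10.24*z + 2.29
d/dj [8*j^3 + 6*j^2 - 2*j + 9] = 24*j^2 + 12*j - 2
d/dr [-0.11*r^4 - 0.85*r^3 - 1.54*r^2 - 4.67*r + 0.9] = -0.44*r^3 - 2.55*r^2 - 3.08*r - 4.67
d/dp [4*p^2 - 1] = 8*p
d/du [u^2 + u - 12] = 2*u + 1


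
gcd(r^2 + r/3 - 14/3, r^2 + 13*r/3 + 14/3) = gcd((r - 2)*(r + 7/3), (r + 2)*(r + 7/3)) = r + 7/3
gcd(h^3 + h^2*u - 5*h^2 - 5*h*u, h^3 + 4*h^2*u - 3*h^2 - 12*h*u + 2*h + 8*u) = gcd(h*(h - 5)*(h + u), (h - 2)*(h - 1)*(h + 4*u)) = 1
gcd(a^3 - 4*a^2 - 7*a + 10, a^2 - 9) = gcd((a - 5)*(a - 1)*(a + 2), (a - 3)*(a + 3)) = 1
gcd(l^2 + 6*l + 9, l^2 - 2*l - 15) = l + 3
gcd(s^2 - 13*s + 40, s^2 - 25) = s - 5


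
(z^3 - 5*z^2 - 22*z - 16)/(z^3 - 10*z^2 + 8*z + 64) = (z + 1)/(z - 4)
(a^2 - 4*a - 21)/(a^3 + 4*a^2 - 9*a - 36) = (a - 7)/(a^2 + a - 12)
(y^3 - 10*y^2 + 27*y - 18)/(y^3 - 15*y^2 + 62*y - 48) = (y - 3)/(y - 8)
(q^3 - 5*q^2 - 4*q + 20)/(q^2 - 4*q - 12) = (q^2 - 7*q + 10)/(q - 6)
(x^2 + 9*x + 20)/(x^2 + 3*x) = (x^2 + 9*x + 20)/(x*(x + 3))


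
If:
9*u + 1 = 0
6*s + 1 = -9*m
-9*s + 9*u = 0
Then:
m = -1/27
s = -1/9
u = -1/9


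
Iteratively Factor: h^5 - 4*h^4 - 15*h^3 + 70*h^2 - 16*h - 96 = (h - 4)*(h^4 - 15*h^2 + 10*h + 24) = (h - 4)*(h + 1)*(h^3 - h^2 - 14*h + 24) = (h - 4)*(h - 3)*(h + 1)*(h^2 + 2*h - 8) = (h - 4)*(h - 3)*(h - 2)*(h + 1)*(h + 4)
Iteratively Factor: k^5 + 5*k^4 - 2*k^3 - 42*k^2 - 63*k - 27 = (k + 3)*(k^4 + 2*k^3 - 8*k^2 - 18*k - 9) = (k + 1)*(k + 3)*(k^3 + k^2 - 9*k - 9) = (k + 1)^2*(k + 3)*(k^2 - 9) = (k - 3)*(k + 1)^2*(k + 3)*(k + 3)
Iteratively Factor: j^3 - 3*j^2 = (j - 3)*(j^2) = j*(j - 3)*(j)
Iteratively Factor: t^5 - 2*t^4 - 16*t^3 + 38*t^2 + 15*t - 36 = (t - 1)*(t^4 - t^3 - 17*t^2 + 21*t + 36) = (t - 1)*(t + 4)*(t^3 - 5*t^2 + 3*t + 9) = (t - 3)*(t - 1)*(t + 4)*(t^2 - 2*t - 3) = (t - 3)*(t - 1)*(t + 1)*(t + 4)*(t - 3)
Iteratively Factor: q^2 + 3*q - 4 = (q + 4)*(q - 1)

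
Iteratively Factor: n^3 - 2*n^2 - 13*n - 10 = (n + 1)*(n^2 - 3*n - 10) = (n - 5)*(n + 1)*(n + 2)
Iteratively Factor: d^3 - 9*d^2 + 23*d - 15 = (d - 5)*(d^2 - 4*d + 3) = (d - 5)*(d - 1)*(d - 3)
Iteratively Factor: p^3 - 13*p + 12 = (p - 1)*(p^2 + p - 12) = (p - 3)*(p - 1)*(p + 4)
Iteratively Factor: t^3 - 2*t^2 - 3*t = (t)*(t^2 - 2*t - 3) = t*(t - 3)*(t + 1)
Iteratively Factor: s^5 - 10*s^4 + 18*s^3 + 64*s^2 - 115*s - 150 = (s - 5)*(s^4 - 5*s^3 - 7*s^2 + 29*s + 30) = (s - 5)^2*(s^3 - 7*s - 6) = (s - 5)^2*(s + 1)*(s^2 - s - 6) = (s - 5)^2*(s + 1)*(s + 2)*(s - 3)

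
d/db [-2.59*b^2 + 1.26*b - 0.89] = 1.26 - 5.18*b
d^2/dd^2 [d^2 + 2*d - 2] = 2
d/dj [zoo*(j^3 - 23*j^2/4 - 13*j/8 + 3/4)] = zoo*(j^2 + j + 1)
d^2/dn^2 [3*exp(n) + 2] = 3*exp(n)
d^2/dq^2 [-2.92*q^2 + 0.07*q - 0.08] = -5.84000000000000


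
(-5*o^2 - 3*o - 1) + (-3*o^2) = -8*o^2 - 3*o - 1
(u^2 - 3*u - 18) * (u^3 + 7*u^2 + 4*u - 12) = u^5 + 4*u^4 - 35*u^3 - 150*u^2 - 36*u + 216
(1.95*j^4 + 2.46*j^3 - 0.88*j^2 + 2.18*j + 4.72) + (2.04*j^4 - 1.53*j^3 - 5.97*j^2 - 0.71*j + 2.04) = 3.99*j^4 + 0.93*j^3 - 6.85*j^2 + 1.47*j + 6.76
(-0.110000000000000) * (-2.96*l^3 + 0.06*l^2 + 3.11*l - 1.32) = 0.3256*l^3 - 0.0066*l^2 - 0.3421*l + 0.1452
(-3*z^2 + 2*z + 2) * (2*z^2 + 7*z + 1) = -6*z^4 - 17*z^3 + 15*z^2 + 16*z + 2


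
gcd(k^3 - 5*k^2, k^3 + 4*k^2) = k^2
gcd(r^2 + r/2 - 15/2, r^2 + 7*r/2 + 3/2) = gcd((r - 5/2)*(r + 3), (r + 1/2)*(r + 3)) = r + 3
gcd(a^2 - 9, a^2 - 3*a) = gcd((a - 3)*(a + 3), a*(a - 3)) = a - 3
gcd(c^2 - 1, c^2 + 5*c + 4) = c + 1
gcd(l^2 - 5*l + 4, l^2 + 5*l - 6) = l - 1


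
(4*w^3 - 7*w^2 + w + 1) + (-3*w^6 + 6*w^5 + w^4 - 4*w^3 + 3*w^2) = -3*w^6 + 6*w^5 + w^4 - 4*w^2 + w + 1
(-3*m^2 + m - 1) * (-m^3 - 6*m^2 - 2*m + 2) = 3*m^5 + 17*m^4 + m^3 - 2*m^2 + 4*m - 2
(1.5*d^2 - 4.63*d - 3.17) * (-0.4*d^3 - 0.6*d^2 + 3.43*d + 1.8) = -0.6*d^5 + 0.952*d^4 + 9.191*d^3 - 11.2789*d^2 - 19.2071*d - 5.706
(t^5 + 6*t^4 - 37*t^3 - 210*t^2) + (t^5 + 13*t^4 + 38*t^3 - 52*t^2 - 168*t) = 2*t^5 + 19*t^4 + t^3 - 262*t^2 - 168*t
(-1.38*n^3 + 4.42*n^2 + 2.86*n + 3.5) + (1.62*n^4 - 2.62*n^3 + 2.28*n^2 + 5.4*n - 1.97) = 1.62*n^4 - 4.0*n^3 + 6.7*n^2 + 8.26*n + 1.53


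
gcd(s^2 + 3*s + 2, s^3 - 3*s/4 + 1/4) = s + 1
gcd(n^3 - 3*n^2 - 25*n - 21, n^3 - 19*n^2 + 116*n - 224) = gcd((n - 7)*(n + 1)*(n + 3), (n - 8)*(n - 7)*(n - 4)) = n - 7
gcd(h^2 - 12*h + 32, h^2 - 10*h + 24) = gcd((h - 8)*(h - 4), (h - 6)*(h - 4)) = h - 4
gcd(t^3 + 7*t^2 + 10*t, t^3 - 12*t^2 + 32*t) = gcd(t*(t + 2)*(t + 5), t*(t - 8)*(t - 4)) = t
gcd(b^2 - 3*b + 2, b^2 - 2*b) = b - 2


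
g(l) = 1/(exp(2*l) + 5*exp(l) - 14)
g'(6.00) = 0.00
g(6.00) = 0.00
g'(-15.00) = 0.00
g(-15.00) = -0.07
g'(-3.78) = -0.00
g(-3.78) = -0.07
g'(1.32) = -0.13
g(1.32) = 0.05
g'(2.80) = -0.01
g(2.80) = 0.00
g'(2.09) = -0.02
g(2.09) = 0.01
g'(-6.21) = -0.00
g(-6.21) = -0.07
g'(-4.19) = -0.00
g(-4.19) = -0.07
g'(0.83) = -2.96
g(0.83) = 0.37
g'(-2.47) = -0.00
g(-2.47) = -0.07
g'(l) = (-2*exp(2*l) - 5*exp(l))/(exp(2*l) + 5*exp(l) - 14)^2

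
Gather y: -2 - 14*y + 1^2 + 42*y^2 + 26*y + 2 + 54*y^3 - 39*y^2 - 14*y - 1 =54*y^3 + 3*y^2 - 2*y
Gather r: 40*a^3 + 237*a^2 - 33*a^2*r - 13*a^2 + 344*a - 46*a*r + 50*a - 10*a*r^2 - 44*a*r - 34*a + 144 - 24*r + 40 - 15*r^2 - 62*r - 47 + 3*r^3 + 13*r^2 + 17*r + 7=40*a^3 + 224*a^2 + 360*a + 3*r^3 + r^2*(-10*a - 2) + r*(-33*a^2 - 90*a - 69) + 144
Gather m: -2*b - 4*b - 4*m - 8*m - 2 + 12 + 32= -6*b - 12*m + 42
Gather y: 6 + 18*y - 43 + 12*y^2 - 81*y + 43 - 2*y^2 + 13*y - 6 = 10*y^2 - 50*y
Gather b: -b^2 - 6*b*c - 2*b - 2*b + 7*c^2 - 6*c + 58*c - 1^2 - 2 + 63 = -b^2 + b*(-6*c - 4) + 7*c^2 + 52*c + 60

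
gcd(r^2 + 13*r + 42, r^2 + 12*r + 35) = r + 7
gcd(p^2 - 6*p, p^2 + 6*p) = p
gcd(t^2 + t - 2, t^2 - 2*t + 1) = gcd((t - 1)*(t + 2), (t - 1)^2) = t - 1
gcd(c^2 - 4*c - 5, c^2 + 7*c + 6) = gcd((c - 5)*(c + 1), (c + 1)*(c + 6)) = c + 1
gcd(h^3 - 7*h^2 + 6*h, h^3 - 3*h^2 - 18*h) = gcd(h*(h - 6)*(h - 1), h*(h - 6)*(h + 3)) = h^2 - 6*h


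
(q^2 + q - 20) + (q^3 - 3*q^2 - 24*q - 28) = q^3 - 2*q^2 - 23*q - 48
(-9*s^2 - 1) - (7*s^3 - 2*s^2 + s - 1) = -7*s^3 - 7*s^2 - s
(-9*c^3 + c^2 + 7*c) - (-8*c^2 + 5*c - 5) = -9*c^3 + 9*c^2 + 2*c + 5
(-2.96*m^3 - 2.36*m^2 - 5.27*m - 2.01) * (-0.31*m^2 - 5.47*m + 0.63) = 0.9176*m^5 + 16.9228*m^4 + 12.6781*m^3 + 27.9632*m^2 + 7.6746*m - 1.2663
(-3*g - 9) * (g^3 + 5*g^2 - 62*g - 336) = -3*g^4 - 24*g^3 + 141*g^2 + 1566*g + 3024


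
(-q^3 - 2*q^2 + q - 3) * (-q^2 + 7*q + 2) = q^5 - 5*q^4 - 17*q^3 + 6*q^2 - 19*q - 6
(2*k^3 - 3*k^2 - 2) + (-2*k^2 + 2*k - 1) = 2*k^3 - 5*k^2 + 2*k - 3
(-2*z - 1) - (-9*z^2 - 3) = 9*z^2 - 2*z + 2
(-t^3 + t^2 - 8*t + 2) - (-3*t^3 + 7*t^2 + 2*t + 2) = 2*t^3 - 6*t^2 - 10*t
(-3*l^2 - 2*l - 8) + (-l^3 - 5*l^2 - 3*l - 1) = -l^3 - 8*l^2 - 5*l - 9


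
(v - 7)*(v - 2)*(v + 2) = v^3 - 7*v^2 - 4*v + 28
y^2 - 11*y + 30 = (y - 6)*(y - 5)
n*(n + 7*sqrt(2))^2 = n^3 + 14*sqrt(2)*n^2 + 98*n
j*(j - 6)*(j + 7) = j^3 + j^2 - 42*j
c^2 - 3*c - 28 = (c - 7)*(c + 4)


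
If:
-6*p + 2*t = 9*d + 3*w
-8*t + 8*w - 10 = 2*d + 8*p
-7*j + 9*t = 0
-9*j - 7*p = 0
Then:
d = 365/71 - 340*w/71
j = 2835/568 - 2457*w/568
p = 3159*w/568 - 3645/568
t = 2205/568 - 1911*w/568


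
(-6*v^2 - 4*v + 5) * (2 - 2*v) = 12*v^3 - 4*v^2 - 18*v + 10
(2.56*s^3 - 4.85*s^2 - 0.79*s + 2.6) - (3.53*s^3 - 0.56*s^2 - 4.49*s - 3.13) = -0.97*s^3 - 4.29*s^2 + 3.7*s + 5.73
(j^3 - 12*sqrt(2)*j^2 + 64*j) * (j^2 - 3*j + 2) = j^5 - 12*sqrt(2)*j^4 - 3*j^4 + 36*sqrt(2)*j^3 + 66*j^3 - 192*j^2 - 24*sqrt(2)*j^2 + 128*j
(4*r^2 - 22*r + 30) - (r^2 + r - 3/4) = 3*r^2 - 23*r + 123/4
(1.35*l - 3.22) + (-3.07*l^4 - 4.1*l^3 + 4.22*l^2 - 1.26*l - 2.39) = -3.07*l^4 - 4.1*l^3 + 4.22*l^2 + 0.0900000000000001*l - 5.61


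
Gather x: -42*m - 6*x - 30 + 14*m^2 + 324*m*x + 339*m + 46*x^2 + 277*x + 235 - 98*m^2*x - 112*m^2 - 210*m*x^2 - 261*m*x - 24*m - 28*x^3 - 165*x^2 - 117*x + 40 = -98*m^2 + 273*m - 28*x^3 + x^2*(-210*m - 119) + x*(-98*m^2 + 63*m + 154) + 245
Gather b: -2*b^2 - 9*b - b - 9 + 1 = -2*b^2 - 10*b - 8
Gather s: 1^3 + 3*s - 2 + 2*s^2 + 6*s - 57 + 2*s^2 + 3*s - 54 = 4*s^2 + 12*s - 112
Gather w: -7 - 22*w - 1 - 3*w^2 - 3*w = -3*w^2 - 25*w - 8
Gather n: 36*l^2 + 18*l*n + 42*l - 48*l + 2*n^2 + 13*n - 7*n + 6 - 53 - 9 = 36*l^2 - 6*l + 2*n^2 + n*(18*l + 6) - 56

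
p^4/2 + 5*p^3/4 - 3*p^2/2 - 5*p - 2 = (p/2 + 1)*(p - 2)*(p + 1/2)*(p + 2)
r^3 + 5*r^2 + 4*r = r*(r + 1)*(r + 4)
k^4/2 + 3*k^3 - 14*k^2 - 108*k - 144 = (k/2 + 1)*(k - 6)*(k + 4)*(k + 6)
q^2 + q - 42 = (q - 6)*(q + 7)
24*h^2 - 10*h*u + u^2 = (-6*h + u)*(-4*h + u)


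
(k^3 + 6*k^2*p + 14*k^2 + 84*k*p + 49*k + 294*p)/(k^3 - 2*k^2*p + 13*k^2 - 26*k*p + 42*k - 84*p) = (-k^2 - 6*k*p - 7*k - 42*p)/(-k^2 + 2*k*p - 6*k + 12*p)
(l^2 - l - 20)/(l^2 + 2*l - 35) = (l + 4)/(l + 7)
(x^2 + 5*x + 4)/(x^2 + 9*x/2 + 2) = 2*(x + 1)/(2*x + 1)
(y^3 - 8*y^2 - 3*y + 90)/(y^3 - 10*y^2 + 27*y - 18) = (y^2 - 2*y - 15)/(y^2 - 4*y + 3)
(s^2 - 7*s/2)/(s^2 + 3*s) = (s - 7/2)/(s + 3)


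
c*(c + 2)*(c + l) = c^3 + c^2*l + 2*c^2 + 2*c*l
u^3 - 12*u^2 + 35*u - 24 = (u - 8)*(u - 3)*(u - 1)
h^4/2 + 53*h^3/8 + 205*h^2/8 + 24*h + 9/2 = (h/2 + 1/2)*(h + 1/4)*(h + 6)^2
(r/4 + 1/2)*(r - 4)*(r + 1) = r^3/4 - r^2/4 - 5*r/2 - 2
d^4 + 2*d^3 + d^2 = d^2*(d + 1)^2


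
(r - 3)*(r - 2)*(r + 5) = r^3 - 19*r + 30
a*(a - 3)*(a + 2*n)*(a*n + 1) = a^4*n + 2*a^3*n^2 - 3*a^3*n + a^3 - 6*a^2*n^2 + 2*a^2*n - 3*a^2 - 6*a*n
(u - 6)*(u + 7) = u^2 + u - 42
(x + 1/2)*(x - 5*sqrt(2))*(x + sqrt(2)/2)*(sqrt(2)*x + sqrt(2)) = sqrt(2)*x^4 - 9*x^3 + 3*sqrt(2)*x^3/2 - 27*x^2/2 - 9*sqrt(2)*x^2/2 - 15*sqrt(2)*x/2 - 9*x/2 - 5*sqrt(2)/2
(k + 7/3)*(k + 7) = k^2 + 28*k/3 + 49/3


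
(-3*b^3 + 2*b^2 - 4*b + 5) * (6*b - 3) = -18*b^4 + 21*b^3 - 30*b^2 + 42*b - 15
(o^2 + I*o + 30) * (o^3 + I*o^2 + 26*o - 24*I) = o^5 + 2*I*o^4 + 55*o^3 + 32*I*o^2 + 804*o - 720*I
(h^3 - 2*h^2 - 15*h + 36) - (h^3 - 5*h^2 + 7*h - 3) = 3*h^2 - 22*h + 39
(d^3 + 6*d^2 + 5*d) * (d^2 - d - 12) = d^5 + 5*d^4 - 13*d^3 - 77*d^2 - 60*d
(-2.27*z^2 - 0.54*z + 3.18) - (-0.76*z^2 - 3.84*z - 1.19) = -1.51*z^2 + 3.3*z + 4.37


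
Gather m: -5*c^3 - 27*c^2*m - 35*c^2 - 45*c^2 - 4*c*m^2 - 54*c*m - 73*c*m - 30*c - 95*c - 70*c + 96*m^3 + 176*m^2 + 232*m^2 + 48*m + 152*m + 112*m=-5*c^3 - 80*c^2 - 195*c + 96*m^3 + m^2*(408 - 4*c) + m*(-27*c^2 - 127*c + 312)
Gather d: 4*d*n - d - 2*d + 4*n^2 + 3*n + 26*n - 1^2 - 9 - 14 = d*(4*n - 3) + 4*n^2 + 29*n - 24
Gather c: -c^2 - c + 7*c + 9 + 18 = -c^2 + 6*c + 27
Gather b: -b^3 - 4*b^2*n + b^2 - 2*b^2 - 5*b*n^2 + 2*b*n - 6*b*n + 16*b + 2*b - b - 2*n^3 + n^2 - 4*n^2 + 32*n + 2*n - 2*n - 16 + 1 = -b^3 + b^2*(-4*n - 1) + b*(-5*n^2 - 4*n + 17) - 2*n^3 - 3*n^2 + 32*n - 15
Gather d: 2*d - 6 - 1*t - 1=2*d - t - 7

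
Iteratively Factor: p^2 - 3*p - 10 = (p - 5)*(p + 2)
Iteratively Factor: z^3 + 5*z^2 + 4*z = (z + 1)*(z^2 + 4*z) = z*(z + 1)*(z + 4)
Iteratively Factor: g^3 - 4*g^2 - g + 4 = (g + 1)*(g^2 - 5*g + 4) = (g - 1)*(g + 1)*(g - 4)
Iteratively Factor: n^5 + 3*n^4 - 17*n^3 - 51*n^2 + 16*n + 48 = (n + 3)*(n^4 - 17*n^2 + 16) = (n + 1)*(n + 3)*(n^3 - n^2 - 16*n + 16) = (n - 1)*(n + 1)*(n + 3)*(n^2 - 16) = (n - 4)*(n - 1)*(n + 1)*(n + 3)*(n + 4)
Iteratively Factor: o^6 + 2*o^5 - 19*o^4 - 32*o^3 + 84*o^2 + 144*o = (o - 3)*(o^5 + 5*o^4 - 4*o^3 - 44*o^2 - 48*o) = o*(o - 3)*(o^4 + 5*o^3 - 4*o^2 - 44*o - 48) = o*(o - 3)*(o + 2)*(o^3 + 3*o^2 - 10*o - 24) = o*(o - 3)*(o + 2)*(o + 4)*(o^2 - o - 6) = o*(o - 3)*(o + 2)^2*(o + 4)*(o - 3)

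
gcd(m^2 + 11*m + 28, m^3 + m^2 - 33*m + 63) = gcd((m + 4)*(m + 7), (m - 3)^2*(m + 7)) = m + 7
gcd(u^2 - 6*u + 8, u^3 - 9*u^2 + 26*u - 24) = u^2 - 6*u + 8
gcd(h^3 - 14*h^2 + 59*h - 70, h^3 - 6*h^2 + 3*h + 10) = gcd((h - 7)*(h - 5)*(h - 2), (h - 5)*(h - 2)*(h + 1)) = h^2 - 7*h + 10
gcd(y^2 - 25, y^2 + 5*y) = y + 5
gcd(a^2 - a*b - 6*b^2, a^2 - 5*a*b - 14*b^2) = a + 2*b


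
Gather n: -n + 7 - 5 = 2 - n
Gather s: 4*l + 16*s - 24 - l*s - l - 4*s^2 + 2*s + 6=3*l - 4*s^2 + s*(18 - l) - 18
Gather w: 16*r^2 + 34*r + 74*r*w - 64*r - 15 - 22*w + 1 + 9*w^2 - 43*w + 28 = 16*r^2 - 30*r + 9*w^2 + w*(74*r - 65) + 14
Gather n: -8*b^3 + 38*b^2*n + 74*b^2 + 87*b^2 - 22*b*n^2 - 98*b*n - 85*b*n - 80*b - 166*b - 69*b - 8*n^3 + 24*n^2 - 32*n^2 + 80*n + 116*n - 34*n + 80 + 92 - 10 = -8*b^3 + 161*b^2 - 315*b - 8*n^3 + n^2*(-22*b - 8) + n*(38*b^2 - 183*b + 162) + 162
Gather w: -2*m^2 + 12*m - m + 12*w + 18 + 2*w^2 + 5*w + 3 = -2*m^2 + 11*m + 2*w^2 + 17*w + 21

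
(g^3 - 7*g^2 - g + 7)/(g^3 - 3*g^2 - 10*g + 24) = (g^3 - 7*g^2 - g + 7)/(g^3 - 3*g^2 - 10*g + 24)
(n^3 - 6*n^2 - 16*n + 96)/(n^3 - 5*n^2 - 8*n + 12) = (n^2 - 16)/(n^2 + n - 2)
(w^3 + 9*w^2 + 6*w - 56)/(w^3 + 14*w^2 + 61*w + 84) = (w - 2)/(w + 3)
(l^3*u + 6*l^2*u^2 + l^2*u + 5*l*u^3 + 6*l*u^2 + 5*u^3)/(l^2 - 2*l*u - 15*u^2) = u*(-l^3 - 6*l^2*u - l^2 - 5*l*u^2 - 6*l*u - 5*u^2)/(-l^2 + 2*l*u + 15*u^2)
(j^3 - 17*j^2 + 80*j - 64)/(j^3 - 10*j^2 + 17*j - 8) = (j - 8)/(j - 1)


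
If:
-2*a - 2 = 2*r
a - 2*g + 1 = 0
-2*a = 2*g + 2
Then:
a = -1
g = 0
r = 0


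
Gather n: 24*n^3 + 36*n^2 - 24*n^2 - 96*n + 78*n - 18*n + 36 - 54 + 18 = 24*n^3 + 12*n^2 - 36*n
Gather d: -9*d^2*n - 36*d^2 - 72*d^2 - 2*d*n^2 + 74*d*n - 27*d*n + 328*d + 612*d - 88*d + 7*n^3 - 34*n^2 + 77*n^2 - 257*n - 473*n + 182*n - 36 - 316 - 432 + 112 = d^2*(-9*n - 108) + d*(-2*n^2 + 47*n + 852) + 7*n^3 + 43*n^2 - 548*n - 672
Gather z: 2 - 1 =1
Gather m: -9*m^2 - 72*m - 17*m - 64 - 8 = -9*m^2 - 89*m - 72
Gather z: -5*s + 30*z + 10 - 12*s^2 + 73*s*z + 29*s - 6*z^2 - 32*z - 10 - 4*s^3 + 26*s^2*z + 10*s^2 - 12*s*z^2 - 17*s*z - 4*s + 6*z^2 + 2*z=-4*s^3 - 2*s^2 - 12*s*z^2 + 20*s + z*(26*s^2 + 56*s)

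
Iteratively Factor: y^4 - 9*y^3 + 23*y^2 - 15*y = (y - 5)*(y^3 - 4*y^2 + 3*y) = (y - 5)*(y - 3)*(y^2 - y) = y*(y - 5)*(y - 3)*(y - 1)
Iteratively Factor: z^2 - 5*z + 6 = (z - 3)*(z - 2)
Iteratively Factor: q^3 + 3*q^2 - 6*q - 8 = (q + 1)*(q^2 + 2*q - 8) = (q + 1)*(q + 4)*(q - 2)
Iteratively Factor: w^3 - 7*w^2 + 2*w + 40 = (w - 4)*(w^2 - 3*w - 10) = (w - 5)*(w - 4)*(w + 2)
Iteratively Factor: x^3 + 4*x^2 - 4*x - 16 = (x - 2)*(x^2 + 6*x + 8) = (x - 2)*(x + 2)*(x + 4)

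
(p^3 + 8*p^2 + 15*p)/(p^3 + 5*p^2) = (p + 3)/p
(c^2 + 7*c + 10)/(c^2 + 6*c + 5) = (c + 2)/(c + 1)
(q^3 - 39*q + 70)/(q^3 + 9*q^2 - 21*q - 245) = (q - 2)/(q + 7)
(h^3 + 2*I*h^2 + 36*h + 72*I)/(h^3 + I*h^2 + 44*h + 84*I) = (h - 6*I)/(h - 7*I)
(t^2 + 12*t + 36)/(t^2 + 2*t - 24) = (t + 6)/(t - 4)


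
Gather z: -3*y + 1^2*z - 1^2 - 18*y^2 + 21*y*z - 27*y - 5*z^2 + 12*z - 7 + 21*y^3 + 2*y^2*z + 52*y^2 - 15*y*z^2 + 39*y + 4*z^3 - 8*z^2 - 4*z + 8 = 21*y^3 + 34*y^2 + 9*y + 4*z^3 + z^2*(-15*y - 13) + z*(2*y^2 + 21*y + 9)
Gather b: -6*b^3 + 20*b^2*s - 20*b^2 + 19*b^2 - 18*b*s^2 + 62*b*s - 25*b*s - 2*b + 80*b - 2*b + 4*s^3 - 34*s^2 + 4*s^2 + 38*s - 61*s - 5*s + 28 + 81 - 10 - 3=-6*b^3 + b^2*(20*s - 1) + b*(-18*s^2 + 37*s + 76) + 4*s^3 - 30*s^2 - 28*s + 96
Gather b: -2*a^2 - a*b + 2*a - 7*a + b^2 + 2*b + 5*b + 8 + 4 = -2*a^2 - 5*a + b^2 + b*(7 - a) + 12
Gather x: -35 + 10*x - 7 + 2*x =12*x - 42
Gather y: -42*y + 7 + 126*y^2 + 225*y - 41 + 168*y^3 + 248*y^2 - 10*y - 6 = 168*y^3 + 374*y^2 + 173*y - 40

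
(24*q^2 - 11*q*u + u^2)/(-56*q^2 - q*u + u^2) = (-3*q + u)/(7*q + u)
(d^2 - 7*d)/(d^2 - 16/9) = 9*d*(d - 7)/(9*d^2 - 16)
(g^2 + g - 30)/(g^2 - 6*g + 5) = (g + 6)/(g - 1)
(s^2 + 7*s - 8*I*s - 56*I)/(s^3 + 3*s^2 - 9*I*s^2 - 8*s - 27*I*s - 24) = (s + 7)/(s^2 + s*(3 - I) - 3*I)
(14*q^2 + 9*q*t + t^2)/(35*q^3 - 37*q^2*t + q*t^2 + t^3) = (2*q + t)/(5*q^2 - 6*q*t + t^2)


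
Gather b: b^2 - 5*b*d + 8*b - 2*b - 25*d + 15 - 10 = b^2 + b*(6 - 5*d) - 25*d + 5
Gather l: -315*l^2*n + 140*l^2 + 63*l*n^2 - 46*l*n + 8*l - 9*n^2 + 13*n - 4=l^2*(140 - 315*n) + l*(63*n^2 - 46*n + 8) - 9*n^2 + 13*n - 4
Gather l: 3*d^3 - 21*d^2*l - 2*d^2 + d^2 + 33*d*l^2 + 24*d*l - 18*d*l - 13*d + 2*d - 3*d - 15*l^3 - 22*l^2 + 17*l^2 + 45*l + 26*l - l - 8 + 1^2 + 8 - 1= 3*d^3 - d^2 - 14*d - 15*l^3 + l^2*(33*d - 5) + l*(-21*d^2 + 6*d + 70)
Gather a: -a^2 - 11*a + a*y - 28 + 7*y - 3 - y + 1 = -a^2 + a*(y - 11) + 6*y - 30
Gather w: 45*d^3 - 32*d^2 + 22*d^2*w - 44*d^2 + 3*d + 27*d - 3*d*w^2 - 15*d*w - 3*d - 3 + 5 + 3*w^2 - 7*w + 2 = 45*d^3 - 76*d^2 + 27*d + w^2*(3 - 3*d) + w*(22*d^2 - 15*d - 7) + 4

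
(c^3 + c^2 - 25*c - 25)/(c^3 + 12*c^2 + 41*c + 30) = (c - 5)/(c + 6)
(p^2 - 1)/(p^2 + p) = (p - 1)/p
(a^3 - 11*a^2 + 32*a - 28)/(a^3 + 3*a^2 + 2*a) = (a^3 - 11*a^2 + 32*a - 28)/(a*(a^2 + 3*a + 2))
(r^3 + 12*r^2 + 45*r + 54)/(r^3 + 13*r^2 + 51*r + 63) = (r + 6)/(r + 7)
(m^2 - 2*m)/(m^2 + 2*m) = (m - 2)/(m + 2)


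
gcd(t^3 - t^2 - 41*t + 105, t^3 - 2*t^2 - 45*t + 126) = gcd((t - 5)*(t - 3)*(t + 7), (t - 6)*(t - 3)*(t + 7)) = t^2 + 4*t - 21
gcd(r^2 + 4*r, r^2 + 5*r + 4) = r + 4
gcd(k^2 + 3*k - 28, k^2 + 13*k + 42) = k + 7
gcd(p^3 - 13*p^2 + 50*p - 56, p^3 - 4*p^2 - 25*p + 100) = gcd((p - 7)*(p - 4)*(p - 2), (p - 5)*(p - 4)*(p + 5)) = p - 4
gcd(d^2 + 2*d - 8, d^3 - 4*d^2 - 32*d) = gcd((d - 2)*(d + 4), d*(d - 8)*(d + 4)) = d + 4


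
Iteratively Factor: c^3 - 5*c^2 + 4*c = (c - 4)*(c^2 - c) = c*(c - 4)*(c - 1)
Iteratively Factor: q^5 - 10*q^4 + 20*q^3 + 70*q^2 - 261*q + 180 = (q - 3)*(q^4 - 7*q^3 - q^2 + 67*q - 60) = (q - 3)*(q + 3)*(q^3 - 10*q^2 + 29*q - 20) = (q - 3)*(q - 1)*(q + 3)*(q^2 - 9*q + 20) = (q - 4)*(q - 3)*(q - 1)*(q + 3)*(q - 5)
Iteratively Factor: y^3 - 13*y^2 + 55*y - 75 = (y - 5)*(y^2 - 8*y + 15) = (y - 5)*(y - 3)*(y - 5)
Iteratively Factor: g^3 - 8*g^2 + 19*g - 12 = (g - 1)*(g^2 - 7*g + 12) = (g - 4)*(g - 1)*(g - 3)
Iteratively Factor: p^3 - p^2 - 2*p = (p - 2)*(p^2 + p) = (p - 2)*(p + 1)*(p)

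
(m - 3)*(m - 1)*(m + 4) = m^3 - 13*m + 12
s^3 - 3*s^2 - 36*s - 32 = (s - 8)*(s + 1)*(s + 4)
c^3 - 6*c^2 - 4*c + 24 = (c - 6)*(c - 2)*(c + 2)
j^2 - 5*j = j*(j - 5)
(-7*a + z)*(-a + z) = 7*a^2 - 8*a*z + z^2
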